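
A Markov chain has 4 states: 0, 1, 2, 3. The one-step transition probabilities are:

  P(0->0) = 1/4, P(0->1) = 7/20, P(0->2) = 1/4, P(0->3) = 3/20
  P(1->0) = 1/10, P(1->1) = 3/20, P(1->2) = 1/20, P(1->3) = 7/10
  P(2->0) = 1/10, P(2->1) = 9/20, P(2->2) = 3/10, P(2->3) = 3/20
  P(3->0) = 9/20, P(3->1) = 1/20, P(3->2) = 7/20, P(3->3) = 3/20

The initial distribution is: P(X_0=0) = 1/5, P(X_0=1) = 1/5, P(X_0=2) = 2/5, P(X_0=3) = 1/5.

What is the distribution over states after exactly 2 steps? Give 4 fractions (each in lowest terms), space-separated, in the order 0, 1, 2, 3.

Answer: 221/1000 239/1000 461/2000 619/2000

Derivation:
Propagating the distribution step by step (d_{t+1} = d_t * P):
d_0 = (0=1/5, 1=1/5, 2=2/5, 3=1/5)
  d_1[0] = 1/5*1/4 + 1/5*1/10 + 2/5*1/10 + 1/5*9/20 = 1/5
  d_1[1] = 1/5*7/20 + 1/5*3/20 + 2/5*9/20 + 1/5*1/20 = 29/100
  d_1[2] = 1/5*1/4 + 1/5*1/20 + 2/5*3/10 + 1/5*7/20 = 1/4
  d_1[3] = 1/5*3/20 + 1/5*7/10 + 2/5*3/20 + 1/5*3/20 = 13/50
d_1 = (0=1/5, 1=29/100, 2=1/4, 3=13/50)
  d_2[0] = 1/5*1/4 + 29/100*1/10 + 1/4*1/10 + 13/50*9/20 = 221/1000
  d_2[1] = 1/5*7/20 + 29/100*3/20 + 1/4*9/20 + 13/50*1/20 = 239/1000
  d_2[2] = 1/5*1/4 + 29/100*1/20 + 1/4*3/10 + 13/50*7/20 = 461/2000
  d_2[3] = 1/5*3/20 + 29/100*7/10 + 1/4*3/20 + 13/50*3/20 = 619/2000
d_2 = (0=221/1000, 1=239/1000, 2=461/2000, 3=619/2000)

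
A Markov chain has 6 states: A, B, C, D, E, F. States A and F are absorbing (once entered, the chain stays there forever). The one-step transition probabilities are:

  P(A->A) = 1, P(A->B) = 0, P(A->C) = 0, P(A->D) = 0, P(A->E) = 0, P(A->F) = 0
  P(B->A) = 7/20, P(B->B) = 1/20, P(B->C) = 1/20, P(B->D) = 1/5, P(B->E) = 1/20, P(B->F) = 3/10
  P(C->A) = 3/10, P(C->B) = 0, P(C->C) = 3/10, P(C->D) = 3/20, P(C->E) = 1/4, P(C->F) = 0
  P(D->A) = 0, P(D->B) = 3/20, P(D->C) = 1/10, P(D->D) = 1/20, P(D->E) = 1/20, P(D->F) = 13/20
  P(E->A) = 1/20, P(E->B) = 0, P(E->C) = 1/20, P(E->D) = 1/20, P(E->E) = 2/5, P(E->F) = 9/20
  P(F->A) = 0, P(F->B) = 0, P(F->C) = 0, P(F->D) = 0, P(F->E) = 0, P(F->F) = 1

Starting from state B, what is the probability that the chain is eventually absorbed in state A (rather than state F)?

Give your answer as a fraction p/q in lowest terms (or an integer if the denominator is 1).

Answer: 2941/6854

Derivation:
Let a_i = P(absorbed in A | start in state i).
Boundary conditions: a_A = 1, a_F = 0.
For each transient state i, a_i = sum_j P(i->j) * a_j:
  a_B = 7/20*a_A + 1/20*a_B + 1/20*a_C + 1/5*a_D + 1/20*a_E + 3/10*a_F
  a_C = 3/10*a_A + 0*a_B + 3/10*a_C + 3/20*a_D + 1/4*a_E + 0*a_F
  a_D = 0*a_A + 3/20*a_B + 1/10*a_C + 1/20*a_D + 1/20*a_E + 13/20*a_F
  a_E = 1/20*a_A + 0*a_B + 1/20*a_C + 1/20*a_D + 2/5*a_E + 9/20*a_F

Substituting a_A = 1 and a_F = 0, rearrange to (I - Q) a = r where r[i] = P(i -> A):
  [19/20, -1/20, -1/5, -1/20] . (a_B, a_C, a_D, a_E) = 7/20
  [0, 7/10, -3/20, -1/4] . (a_B, a_C, a_D, a_E) = 3/10
  [-3/20, -1/10, 19/20, -1/20] . (a_B, a_C, a_D, a_E) = 0
  [0, -1/20, -1/20, 3/5] . (a_B, a_C, a_D, a_E) = 1/20

Solving yields:
  a_B = 2941/6854
  a_C = 6917/13708
  a_D = 1755/13708
  a_E = 1865/13708

Starting state is B, so the absorption probability is a_B = 2941/6854.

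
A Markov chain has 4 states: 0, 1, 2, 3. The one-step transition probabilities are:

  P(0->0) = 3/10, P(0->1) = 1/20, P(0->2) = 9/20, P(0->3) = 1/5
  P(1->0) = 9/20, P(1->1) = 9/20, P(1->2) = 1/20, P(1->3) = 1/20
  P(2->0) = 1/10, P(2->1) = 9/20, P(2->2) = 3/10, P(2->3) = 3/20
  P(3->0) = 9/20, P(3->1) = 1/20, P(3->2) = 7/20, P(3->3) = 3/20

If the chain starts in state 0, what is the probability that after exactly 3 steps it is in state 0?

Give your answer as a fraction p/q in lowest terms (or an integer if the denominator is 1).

Computing P^3 by repeated multiplication:
P^1 =
  0: [3/10, 1/20, 9/20, 1/5]
  1: [9/20, 9/20, 1/20, 1/20]
  2: [1/10, 9/20, 3/10, 3/20]
  3: [9/20, 1/20, 7/20, 3/20]
P^2 =
  0: [99/400, 1/4, 137/400, 4/25]
  1: [73/200, 1/4, 103/400, 51/400]
  2: [33/100, 7/20, 21/100, 11/100]
  3: [13/50, 21/100, 29/80, 67/400]
P^3 =
  0: [293/1000, 287/1000, 2261/8000, 1099/8000]
  1: [2441/8000, 253/1000, 2389/8000, 573/4000]
  2: [327/1000, 137/500, 107/400, 263/2000]
  3: [2273/8000, 279/1000, 2359/8000, 71/500]

(P^3)[0 -> 0] = 293/1000

Answer: 293/1000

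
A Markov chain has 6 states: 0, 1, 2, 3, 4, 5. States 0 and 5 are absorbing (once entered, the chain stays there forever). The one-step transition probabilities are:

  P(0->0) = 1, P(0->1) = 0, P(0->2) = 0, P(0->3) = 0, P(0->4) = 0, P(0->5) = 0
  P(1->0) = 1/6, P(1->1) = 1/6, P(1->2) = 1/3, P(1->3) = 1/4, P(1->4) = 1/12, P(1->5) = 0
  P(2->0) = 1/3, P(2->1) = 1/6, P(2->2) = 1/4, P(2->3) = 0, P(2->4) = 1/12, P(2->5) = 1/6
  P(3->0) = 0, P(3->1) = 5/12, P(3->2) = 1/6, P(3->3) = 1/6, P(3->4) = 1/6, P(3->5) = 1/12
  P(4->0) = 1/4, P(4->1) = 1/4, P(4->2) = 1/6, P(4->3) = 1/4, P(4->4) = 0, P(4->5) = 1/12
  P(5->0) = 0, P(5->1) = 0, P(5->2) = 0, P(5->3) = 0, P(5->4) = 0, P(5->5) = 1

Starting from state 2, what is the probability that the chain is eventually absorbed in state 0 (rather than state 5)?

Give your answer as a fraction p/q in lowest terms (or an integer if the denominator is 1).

Answer: 115/167

Derivation:
Let a_i = P(absorbed in 0 | start in state i).
Boundary conditions: a_0 = 1, a_5 = 0.
For each transient state i, a_i = sum_j P(i->j) * a_j:
  a_1 = 1/6*a_0 + 1/6*a_1 + 1/3*a_2 + 1/4*a_3 + 1/12*a_4 + 0*a_5
  a_2 = 1/3*a_0 + 1/6*a_1 + 1/4*a_2 + 0*a_3 + 1/12*a_4 + 1/6*a_5
  a_3 = 0*a_0 + 5/12*a_1 + 1/6*a_2 + 1/6*a_3 + 1/6*a_4 + 1/12*a_5
  a_4 = 1/4*a_0 + 1/4*a_1 + 1/6*a_2 + 1/4*a_3 + 0*a_4 + 1/12*a_5

Substituting a_0 = 1 and a_5 = 0, rearrange to (I - Q) a = r where r[i] = P(i -> 0):
  [5/6, -1/3, -1/4, -1/12] . (a_1, a_2, a_3, a_4) = 1/6
  [-1/6, 3/4, 0, -1/12] . (a_1, a_2, a_3, a_4) = 1/3
  [-5/12, -1/6, 5/6, -1/6] . (a_1, a_2, a_3, a_4) = 0
  [-1/4, -1/6, -1/4, 1] . (a_1, a_2, a_3, a_4) = 1/4

Solving yields:
  a_1 = 4834/6513
  a_2 = 115/167
  a_3 = 4243/6513
  a_4 = 4645/6513

Starting state is 2, so the absorption probability is a_2 = 115/167.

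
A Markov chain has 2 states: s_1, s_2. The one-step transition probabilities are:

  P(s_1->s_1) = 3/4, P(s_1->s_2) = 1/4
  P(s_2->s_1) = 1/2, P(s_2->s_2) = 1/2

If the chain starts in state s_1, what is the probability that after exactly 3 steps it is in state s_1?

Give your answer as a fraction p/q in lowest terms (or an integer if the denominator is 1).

Answer: 43/64

Derivation:
Computing P^3 by repeated multiplication:
P^1 =
  s_1: [3/4, 1/4]
  s_2: [1/2, 1/2]
P^2 =
  s_1: [11/16, 5/16]
  s_2: [5/8, 3/8]
P^3 =
  s_1: [43/64, 21/64]
  s_2: [21/32, 11/32]

(P^3)[s_1 -> s_1] = 43/64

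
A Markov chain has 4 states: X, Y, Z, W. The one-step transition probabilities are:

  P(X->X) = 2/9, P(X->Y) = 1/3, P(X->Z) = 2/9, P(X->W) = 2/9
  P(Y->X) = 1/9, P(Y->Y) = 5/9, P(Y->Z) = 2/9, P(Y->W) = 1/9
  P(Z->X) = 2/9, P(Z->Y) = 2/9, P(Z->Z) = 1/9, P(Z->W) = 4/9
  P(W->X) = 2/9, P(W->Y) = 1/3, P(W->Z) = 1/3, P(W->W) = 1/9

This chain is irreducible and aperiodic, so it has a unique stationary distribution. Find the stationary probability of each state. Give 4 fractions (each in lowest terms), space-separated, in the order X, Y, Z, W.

The stationary distribution satisfies pi = pi * P, i.e.:
  pi_X = 2/9*pi_X + 1/9*pi_Y + 2/9*pi_Z + 2/9*pi_W
  pi_Y = 1/3*pi_X + 5/9*pi_Y + 2/9*pi_Z + 1/3*pi_W
  pi_Z = 2/9*pi_X + 2/9*pi_Y + 1/9*pi_Z + 1/3*pi_W
  pi_W = 2/9*pi_X + 1/9*pi_Y + 4/9*pi_Z + 1/9*pi_W
with normalization: pi_X + pi_Y + pi_Z + pi_W = 1.

Using the first 3 balance equations plus normalization, the linear system A*pi = b is:
  [-7/9, 1/9, 2/9, 2/9] . pi = 0
  [1/3, -4/9, 2/9, 1/3] . pi = 0
  [2/9, 2/9, -8/9, 1/3] . pi = 0
  [1, 1, 1, 1] . pi = 1

Solving yields:
  pi_X = 122/685
  pi_Y = 272/685
  pi_Z = 151/685
  pi_W = 28/137

Verification (pi * P):
  122/685*2/9 + 272/685*1/9 + 151/685*2/9 + 28/137*2/9 = 122/685 = pi_X  (ok)
  122/685*1/3 + 272/685*5/9 + 151/685*2/9 + 28/137*1/3 = 272/685 = pi_Y  (ok)
  122/685*2/9 + 272/685*2/9 + 151/685*1/9 + 28/137*1/3 = 151/685 = pi_Z  (ok)
  122/685*2/9 + 272/685*1/9 + 151/685*4/9 + 28/137*1/9 = 28/137 = pi_W  (ok)

Answer: 122/685 272/685 151/685 28/137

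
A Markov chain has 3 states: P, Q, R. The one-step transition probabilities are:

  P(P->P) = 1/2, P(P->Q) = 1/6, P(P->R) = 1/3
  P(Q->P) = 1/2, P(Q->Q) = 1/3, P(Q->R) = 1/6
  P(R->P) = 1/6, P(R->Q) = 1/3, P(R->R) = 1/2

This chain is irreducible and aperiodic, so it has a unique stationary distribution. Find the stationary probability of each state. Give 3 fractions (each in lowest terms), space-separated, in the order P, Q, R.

Answer: 5/13 7/26 9/26

Derivation:
The stationary distribution satisfies pi = pi * P, i.e.:
  pi_P = 1/2*pi_P + 1/2*pi_Q + 1/6*pi_R
  pi_Q = 1/6*pi_P + 1/3*pi_Q + 1/3*pi_R
  pi_R = 1/3*pi_P + 1/6*pi_Q + 1/2*pi_R
with normalization: pi_P + pi_Q + pi_R = 1.

Using the first 2 balance equations plus normalization, the linear system A*pi = b is:
  [-1/2, 1/2, 1/6] . pi = 0
  [1/6, -2/3, 1/3] . pi = 0
  [1, 1, 1] . pi = 1

Solving yields:
  pi_P = 5/13
  pi_Q = 7/26
  pi_R = 9/26

Verification (pi * P):
  5/13*1/2 + 7/26*1/2 + 9/26*1/6 = 5/13 = pi_P  (ok)
  5/13*1/6 + 7/26*1/3 + 9/26*1/3 = 7/26 = pi_Q  (ok)
  5/13*1/3 + 7/26*1/6 + 9/26*1/2 = 9/26 = pi_R  (ok)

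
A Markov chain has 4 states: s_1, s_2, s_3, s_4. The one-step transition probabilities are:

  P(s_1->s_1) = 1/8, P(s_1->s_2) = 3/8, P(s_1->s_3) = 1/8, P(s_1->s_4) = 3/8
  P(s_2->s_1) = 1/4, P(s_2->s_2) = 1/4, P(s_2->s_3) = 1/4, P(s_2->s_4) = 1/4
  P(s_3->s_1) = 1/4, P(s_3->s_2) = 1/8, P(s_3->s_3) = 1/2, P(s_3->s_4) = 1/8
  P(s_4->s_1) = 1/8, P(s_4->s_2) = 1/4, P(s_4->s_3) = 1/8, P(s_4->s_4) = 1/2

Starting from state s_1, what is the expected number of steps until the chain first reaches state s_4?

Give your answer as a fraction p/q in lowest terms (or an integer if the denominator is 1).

Answer: 47/13

Derivation:
Let h_i = expected steps to first reach s_4 from state i.
Boundary: h_s_4 = 0.
First-step equations for the other states:
  h_s_1 = 1 + 1/8*h_s_1 + 3/8*h_s_2 + 1/8*h_s_3 + 3/8*h_s_4
  h_s_2 = 1 + 1/4*h_s_1 + 1/4*h_s_2 + 1/4*h_s_3 + 1/4*h_s_4
  h_s_3 = 1 + 1/4*h_s_1 + 1/8*h_s_2 + 1/2*h_s_3 + 1/8*h_s_4

Substituting h_s_4 = 0 and rearranging gives the linear system (I - Q) h = 1:
  [7/8, -3/8, -1/8] . (h_s_1, h_s_2, h_s_3) = 1
  [-1/4, 3/4, -1/4] . (h_s_1, h_s_2, h_s_3) = 1
  [-1/4, -1/8, 1/2] . (h_s_1, h_s_2, h_s_3) = 1

Solving yields:
  h_s_1 = 47/13
  h_s_2 = 54/13
  h_s_3 = 63/13

Starting state is s_1, so the expected hitting time is h_s_1 = 47/13.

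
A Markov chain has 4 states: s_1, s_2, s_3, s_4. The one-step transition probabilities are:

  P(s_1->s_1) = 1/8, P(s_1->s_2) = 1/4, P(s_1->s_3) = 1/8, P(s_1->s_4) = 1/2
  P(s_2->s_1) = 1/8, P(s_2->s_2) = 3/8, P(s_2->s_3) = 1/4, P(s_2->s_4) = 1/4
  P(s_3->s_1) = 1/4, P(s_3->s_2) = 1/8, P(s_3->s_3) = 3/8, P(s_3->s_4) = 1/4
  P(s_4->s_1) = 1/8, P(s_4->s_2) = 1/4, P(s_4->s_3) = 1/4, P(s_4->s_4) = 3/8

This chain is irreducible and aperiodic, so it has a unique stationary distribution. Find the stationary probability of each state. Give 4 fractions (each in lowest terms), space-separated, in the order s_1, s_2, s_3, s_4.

The stationary distribution satisfies pi = pi * P, i.e.:
  pi_s_1 = 1/8*pi_s_1 + 1/8*pi_s_2 + 1/4*pi_s_3 + 1/8*pi_s_4
  pi_s_2 = 1/4*pi_s_1 + 3/8*pi_s_2 + 1/8*pi_s_3 + 1/4*pi_s_4
  pi_s_3 = 1/8*pi_s_1 + 1/4*pi_s_2 + 3/8*pi_s_3 + 1/4*pi_s_4
  pi_s_4 = 1/2*pi_s_1 + 1/4*pi_s_2 + 1/4*pi_s_3 + 3/8*pi_s_4
with normalization: pi_s_1 + pi_s_2 + pi_s_3 + pi_s_4 = 1.

Using the first 3 balance equations plus normalization, the linear system A*pi = b is:
  [-7/8, 1/8, 1/4, 1/8] . pi = 0
  [1/4, -5/8, 1/8, 1/4] . pi = 0
  [1/8, 1/4, -5/8, 1/4] . pi = 0
  [1, 1, 1, 1] . pi = 1

Solving yields:
  pi_s_1 = 3/19
  pi_s_2 = 33/133
  pi_s_3 = 5/19
  pi_s_4 = 44/133

Verification (pi * P):
  3/19*1/8 + 33/133*1/8 + 5/19*1/4 + 44/133*1/8 = 3/19 = pi_s_1  (ok)
  3/19*1/4 + 33/133*3/8 + 5/19*1/8 + 44/133*1/4 = 33/133 = pi_s_2  (ok)
  3/19*1/8 + 33/133*1/4 + 5/19*3/8 + 44/133*1/4 = 5/19 = pi_s_3  (ok)
  3/19*1/2 + 33/133*1/4 + 5/19*1/4 + 44/133*3/8 = 44/133 = pi_s_4  (ok)

Answer: 3/19 33/133 5/19 44/133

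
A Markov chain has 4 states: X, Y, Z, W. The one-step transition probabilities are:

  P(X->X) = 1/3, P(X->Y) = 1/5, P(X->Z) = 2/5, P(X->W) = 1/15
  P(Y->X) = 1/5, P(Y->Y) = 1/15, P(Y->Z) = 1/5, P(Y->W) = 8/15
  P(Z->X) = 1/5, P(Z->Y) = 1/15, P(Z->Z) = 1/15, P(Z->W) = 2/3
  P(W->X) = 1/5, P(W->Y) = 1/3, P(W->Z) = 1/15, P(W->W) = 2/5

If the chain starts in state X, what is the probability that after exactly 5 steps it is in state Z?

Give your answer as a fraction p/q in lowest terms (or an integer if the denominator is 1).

Computing P^5 by repeated multiplication:
P^1 =
  X: [1/3, 1/5, 2/5, 1/15]
  Y: [1/5, 1/15, 1/5, 8/15]
  Z: [1/5, 1/15, 1/15, 2/3]
  W: [1/5, 1/3, 1/15, 2/5]
P^2 =
  X: [11/45, 29/225, 46/225, 19/45]
  Y: [17/75, 53/225, 32/225, 89/225]
  Z: [17/75, 61/225, 32/225, 9/25]
  W: [17/75, 1/5, 8/45, 89/225]
P^3 =
  X: [157/675, 143/675, 62/375, 439/1125]
  Y: [259/1125, 683/3375, 586/3375, 443/1125]
  Z: [259/1125, 217/1125, 602/3375, 269/675]
  W: [259/1125, 683/3375, 38/225, 269/675]
P^4 =
  X: [2339/10125, 10213/50625, 194/1125, 19987/50625]
  Y: [3893/16875, 683/3375, 8626/50625, 803/2025]
  Z: [3893/16875, 10309/50625, 2854/16875, 803/2025]
  W: [3893/16875, 10309/50625, 8626/50625, 20011/50625]
P^5 =
  X: [35053/151875, 17107/84375, 129526/759375, 100207/253125]
  Y: [58411/253125, 154283/759375, 2878/16875, 300349/759375]
  Z: [58411/253125, 154283/759375, 129638/759375, 300221/759375]
  W: [58411/253125, 154027/759375, 129638/759375, 100159/253125]

(P^5)[X -> Z] = 129526/759375

Answer: 129526/759375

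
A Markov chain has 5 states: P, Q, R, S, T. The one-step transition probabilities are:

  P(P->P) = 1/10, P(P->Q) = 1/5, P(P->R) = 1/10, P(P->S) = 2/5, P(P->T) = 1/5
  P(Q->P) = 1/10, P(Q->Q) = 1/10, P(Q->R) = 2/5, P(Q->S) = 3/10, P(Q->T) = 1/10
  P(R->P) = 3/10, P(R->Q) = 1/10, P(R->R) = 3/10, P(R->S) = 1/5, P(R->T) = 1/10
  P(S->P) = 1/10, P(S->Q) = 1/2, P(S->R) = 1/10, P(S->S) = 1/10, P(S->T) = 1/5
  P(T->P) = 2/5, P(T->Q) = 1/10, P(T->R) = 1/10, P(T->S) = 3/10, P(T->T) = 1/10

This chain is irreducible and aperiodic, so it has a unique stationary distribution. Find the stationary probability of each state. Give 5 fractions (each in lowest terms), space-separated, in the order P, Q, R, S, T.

Answer: 817/4433 965/4433 916/4433 100/403 635/4433

Derivation:
The stationary distribution satisfies pi = pi * P, i.e.:
  pi_P = 1/10*pi_P + 1/10*pi_Q + 3/10*pi_R + 1/10*pi_S + 2/5*pi_T
  pi_Q = 1/5*pi_P + 1/10*pi_Q + 1/10*pi_R + 1/2*pi_S + 1/10*pi_T
  pi_R = 1/10*pi_P + 2/5*pi_Q + 3/10*pi_R + 1/10*pi_S + 1/10*pi_T
  pi_S = 2/5*pi_P + 3/10*pi_Q + 1/5*pi_R + 1/10*pi_S + 3/10*pi_T
  pi_T = 1/5*pi_P + 1/10*pi_Q + 1/10*pi_R + 1/5*pi_S + 1/10*pi_T
with normalization: pi_P + pi_Q + pi_R + pi_S + pi_T = 1.

Using the first 4 balance equations plus normalization, the linear system A*pi = b is:
  [-9/10, 1/10, 3/10, 1/10, 2/5] . pi = 0
  [1/5, -9/10, 1/10, 1/2, 1/10] . pi = 0
  [1/10, 2/5, -7/10, 1/10, 1/10] . pi = 0
  [2/5, 3/10, 1/5, -9/10, 3/10] . pi = 0
  [1, 1, 1, 1, 1] . pi = 1

Solving yields:
  pi_P = 817/4433
  pi_Q = 965/4433
  pi_R = 916/4433
  pi_S = 100/403
  pi_T = 635/4433

Verification (pi * P):
  817/4433*1/10 + 965/4433*1/10 + 916/4433*3/10 + 100/403*1/10 + 635/4433*2/5 = 817/4433 = pi_P  (ok)
  817/4433*1/5 + 965/4433*1/10 + 916/4433*1/10 + 100/403*1/2 + 635/4433*1/10 = 965/4433 = pi_Q  (ok)
  817/4433*1/10 + 965/4433*2/5 + 916/4433*3/10 + 100/403*1/10 + 635/4433*1/10 = 916/4433 = pi_R  (ok)
  817/4433*2/5 + 965/4433*3/10 + 916/4433*1/5 + 100/403*1/10 + 635/4433*3/10 = 100/403 = pi_S  (ok)
  817/4433*1/5 + 965/4433*1/10 + 916/4433*1/10 + 100/403*1/5 + 635/4433*1/10 = 635/4433 = pi_T  (ok)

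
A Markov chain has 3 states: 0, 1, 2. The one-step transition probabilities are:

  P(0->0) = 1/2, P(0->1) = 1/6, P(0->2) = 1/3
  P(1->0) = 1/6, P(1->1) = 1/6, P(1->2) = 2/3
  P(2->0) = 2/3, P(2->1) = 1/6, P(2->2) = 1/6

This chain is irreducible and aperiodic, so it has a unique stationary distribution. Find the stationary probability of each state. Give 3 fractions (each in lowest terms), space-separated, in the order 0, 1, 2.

Answer: 1/2 1/6 1/3

Derivation:
The stationary distribution satisfies pi = pi * P, i.e.:
  pi_0 = 1/2*pi_0 + 1/6*pi_1 + 2/3*pi_2
  pi_1 = 1/6*pi_0 + 1/6*pi_1 + 1/6*pi_2
  pi_2 = 1/3*pi_0 + 2/3*pi_1 + 1/6*pi_2
with normalization: pi_0 + pi_1 + pi_2 = 1.

Using the first 2 balance equations plus normalization, the linear system A*pi = b is:
  [-1/2, 1/6, 2/3] . pi = 0
  [1/6, -5/6, 1/6] . pi = 0
  [1, 1, 1] . pi = 1

Solving yields:
  pi_0 = 1/2
  pi_1 = 1/6
  pi_2 = 1/3

Verification (pi * P):
  1/2*1/2 + 1/6*1/6 + 1/3*2/3 = 1/2 = pi_0  (ok)
  1/2*1/6 + 1/6*1/6 + 1/3*1/6 = 1/6 = pi_1  (ok)
  1/2*1/3 + 1/6*2/3 + 1/3*1/6 = 1/3 = pi_2  (ok)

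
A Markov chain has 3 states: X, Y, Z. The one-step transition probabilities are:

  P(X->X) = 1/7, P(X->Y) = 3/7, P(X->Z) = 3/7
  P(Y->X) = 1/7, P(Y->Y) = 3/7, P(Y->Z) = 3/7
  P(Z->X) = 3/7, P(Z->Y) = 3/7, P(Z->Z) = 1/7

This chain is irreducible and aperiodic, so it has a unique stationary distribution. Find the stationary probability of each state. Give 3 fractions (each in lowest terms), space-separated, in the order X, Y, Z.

Answer: 5/21 3/7 1/3

Derivation:
The stationary distribution satisfies pi = pi * P, i.e.:
  pi_X = 1/7*pi_X + 1/7*pi_Y + 3/7*pi_Z
  pi_Y = 3/7*pi_X + 3/7*pi_Y + 3/7*pi_Z
  pi_Z = 3/7*pi_X + 3/7*pi_Y + 1/7*pi_Z
with normalization: pi_X + pi_Y + pi_Z = 1.

Using the first 2 balance equations plus normalization, the linear system A*pi = b is:
  [-6/7, 1/7, 3/7] . pi = 0
  [3/7, -4/7, 3/7] . pi = 0
  [1, 1, 1] . pi = 1

Solving yields:
  pi_X = 5/21
  pi_Y = 3/7
  pi_Z = 1/3

Verification (pi * P):
  5/21*1/7 + 3/7*1/7 + 1/3*3/7 = 5/21 = pi_X  (ok)
  5/21*3/7 + 3/7*3/7 + 1/3*3/7 = 3/7 = pi_Y  (ok)
  5/21*3/7 + 3/7*3/7 + 1/3*1/7 = 1/3 = pi_Z  (ok)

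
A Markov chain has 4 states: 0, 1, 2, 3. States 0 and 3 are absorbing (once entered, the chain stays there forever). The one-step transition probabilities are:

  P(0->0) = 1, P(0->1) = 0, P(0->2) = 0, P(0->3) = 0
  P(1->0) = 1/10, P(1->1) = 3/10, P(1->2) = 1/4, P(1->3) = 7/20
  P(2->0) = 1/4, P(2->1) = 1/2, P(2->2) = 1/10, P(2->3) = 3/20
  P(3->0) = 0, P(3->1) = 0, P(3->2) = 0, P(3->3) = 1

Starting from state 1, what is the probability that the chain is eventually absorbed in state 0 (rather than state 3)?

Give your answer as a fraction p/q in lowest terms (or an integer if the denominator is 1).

Answer: 61/202

Derivation:
Let a_i = P(absorbed in 0 | start in state i).
Boundary conditions: a_0 = 1, a_3 = 0.
For each transient state i, a_i = sum_j P(i->j) * a_j:
  a_1 = 1/10*a_0 + 3/10*a_1 + 1/4*a_2 + 7/20*a_3
  a_2 = 1/4*a_0 + 1/2*a_1 + 1/10*a_2 + 3/20*a_3

Substituting a_0 = 1 and a_3 = 0, rearrange to (I - Q) a = r where r[i] = P(i -> 0):
  [7/10, -1/4] . (a_1, a_2) = 1/10
  [-1/2, 9/10] . (a_1, a_2) = 1/4

Solving yields:
  a_1 = 61/202
  a_2 = 45/101

Starting state is 1, so the absorption probability is a_1 = 61/202.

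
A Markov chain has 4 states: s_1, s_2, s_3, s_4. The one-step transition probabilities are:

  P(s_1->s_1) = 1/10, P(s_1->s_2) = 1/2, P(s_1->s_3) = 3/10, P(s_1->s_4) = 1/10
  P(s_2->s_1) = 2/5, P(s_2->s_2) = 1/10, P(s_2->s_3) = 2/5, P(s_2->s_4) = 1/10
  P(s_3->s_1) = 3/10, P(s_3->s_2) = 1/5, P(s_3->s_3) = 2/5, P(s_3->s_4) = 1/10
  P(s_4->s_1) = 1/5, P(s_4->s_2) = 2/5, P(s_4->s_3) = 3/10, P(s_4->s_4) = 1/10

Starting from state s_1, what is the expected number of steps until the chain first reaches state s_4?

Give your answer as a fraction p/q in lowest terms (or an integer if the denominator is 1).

Let h_i = expected steps to first reach s_4 from state i.
Boundary: h_s_4 = 0.
First-step equations for the other states:
  h_s_1 = 1 + 1/10*h_s_1 + 1/2*h_s_2 + 3/10*h_s_3 + 1/10*h_s_4
  h_s_2 = 1 + 2/5*h_s_1 + 1/10*h_s_2 + 2/5*h_s_3 + 1/10*h_s_4
  h_s_3 = 1 + 3/10*h_s_1 + 1/5*h_s_2 + 2/5*h_s_3 + 1/10*h_s_4

Substituting h_s_4 = 0 and rearranging gives the linear system (I - Q) h = 1:
  [9/10, -1/2, -3/10] . (h_s_1, h_s_2, h_s_3) = 1
  [-2/5, 9/10, -2/5] . (h_s_1, h_s_2, h_s_3) = 1
  [-3/10, -1/5, 3/5] . (h_s_1, h_s_2, h_s_3) = 1

Solving yields:
  h_s_1 = 10
  h_s_2 = 10
  h_s_3 = 10

Starting state is s_1, so the expected hitting time is h_s_1 = 10.

Answer: 10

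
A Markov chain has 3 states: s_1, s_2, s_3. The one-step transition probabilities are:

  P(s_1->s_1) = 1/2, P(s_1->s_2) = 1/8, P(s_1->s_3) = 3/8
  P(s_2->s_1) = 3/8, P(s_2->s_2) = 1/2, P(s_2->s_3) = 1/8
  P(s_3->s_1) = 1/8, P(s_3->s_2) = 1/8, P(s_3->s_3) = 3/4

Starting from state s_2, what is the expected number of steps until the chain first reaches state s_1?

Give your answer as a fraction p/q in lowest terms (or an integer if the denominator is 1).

Let h_i = expected steps to first reach s_1 from state i.
Boundary: h_s_1 = 0.
First-step equations for the other states:
  h_s_2 = 1 + 3/8*h_s_1 + 1/2*h_s_2 + 1/8*h_s_3
  h_s_3 = 1 + 1/8*h_s_1 + 1/8*h_s_2 + 3/4*h_s_3

Substituting h_s_1 = 0 and rearranging gives the linear system (I - Q) h = 1:
  [1/2, -1/8] . (h_s_2, h_s_3) = 1
  [-1/8, 1/4] . (h_s_2, h_s_3) = 1

Solving yields:
  h_s_2 = 24/7
  h_s_3 = 40/7

Starting state is s_2, so the expected hitting time is h_s_2 = 24/7.

Answer: 24/7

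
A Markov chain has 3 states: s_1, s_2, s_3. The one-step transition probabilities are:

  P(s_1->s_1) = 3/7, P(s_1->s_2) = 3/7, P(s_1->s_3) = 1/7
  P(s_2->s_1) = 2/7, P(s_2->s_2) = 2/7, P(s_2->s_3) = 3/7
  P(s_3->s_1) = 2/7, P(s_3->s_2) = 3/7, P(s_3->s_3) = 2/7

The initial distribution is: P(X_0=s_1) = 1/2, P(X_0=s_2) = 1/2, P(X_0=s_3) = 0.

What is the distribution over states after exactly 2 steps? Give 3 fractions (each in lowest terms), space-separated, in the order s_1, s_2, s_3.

Propagating the distribution step by step (d_{t+1} = d_t * P):
d_0 = (s_1=1/2, s_2=1/2, s_3=0)
  d_1[s_1] = 1/2*3/7 + 1/2*2/7 + 0*2/7 = 5/14
  d_1[s_2] = 1/2*3/7 + 1/2*2/7 + 0*3/7 = 5/14
  d_1[s_3] = 1/2*1/7 + 1/2*3/7 + 0*2/7 = 2/7
d_1 = (s_1=5/14, s_2=5/14, s_3=2/7)
  d_2[s_1] = 5/14*3/7 + 5/14*2/7 + 2/7*2/7 = 33/98
  d_2[s_2] = 5/14*3/7 + 5/14*2/7 + 2/7*3/7 = 37/98
  d_2[s_3] = 5/14*1/7 + 5/14*3/7 + 2/7*2/7 = 2/7
d_2 = (s_1=33/98, s_2=37/98, s_3=2/7)

Answer: 33/98 37/98 2/7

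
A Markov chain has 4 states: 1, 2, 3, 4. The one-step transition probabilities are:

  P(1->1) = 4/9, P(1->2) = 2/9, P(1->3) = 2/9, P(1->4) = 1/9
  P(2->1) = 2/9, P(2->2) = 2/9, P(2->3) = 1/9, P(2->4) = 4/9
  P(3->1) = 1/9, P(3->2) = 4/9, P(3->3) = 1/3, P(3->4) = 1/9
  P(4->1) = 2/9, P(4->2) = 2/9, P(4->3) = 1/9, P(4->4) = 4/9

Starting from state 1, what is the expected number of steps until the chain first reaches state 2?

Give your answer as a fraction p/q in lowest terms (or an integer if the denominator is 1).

Let h_i = expected steps to first reach 2 from state i.
Boundary: h_2 = 0.
First-step equations for the other states:
  h_1 = 1 + 4/9*h_1 + 2/9*h_2 + 2/9*h_3 + 1/9*h_4
  h_3 = 1 + 1/9*h_1 + 4/9*h_2 + 1/3*h_3 + 1/9*h_4
  h_4 = 1 + 2/9*h_1 + 2/9*h_2 + 1/9*h_3 + 4/9*h_4

Substituting h_2 = 0 and rearranging gives the linear system (I - Q) h = 1:
  [5/9, -2/9, -1/9] . (h_1, h_3, h_4) = 1
  [-1/9, 2/3, -1/9] . (h_1, h_3, h_4) = 1
  [-2/9, -1/9, 5/9] . (h_1, h_3, h_4) = 1

Solving yields:
  h_1 = 216/59
  h_3 = 162/59
  h_4 = 225/59

Starting state is 1, so the expected hitting time is h_1 = 216/59.

Answer: 216/59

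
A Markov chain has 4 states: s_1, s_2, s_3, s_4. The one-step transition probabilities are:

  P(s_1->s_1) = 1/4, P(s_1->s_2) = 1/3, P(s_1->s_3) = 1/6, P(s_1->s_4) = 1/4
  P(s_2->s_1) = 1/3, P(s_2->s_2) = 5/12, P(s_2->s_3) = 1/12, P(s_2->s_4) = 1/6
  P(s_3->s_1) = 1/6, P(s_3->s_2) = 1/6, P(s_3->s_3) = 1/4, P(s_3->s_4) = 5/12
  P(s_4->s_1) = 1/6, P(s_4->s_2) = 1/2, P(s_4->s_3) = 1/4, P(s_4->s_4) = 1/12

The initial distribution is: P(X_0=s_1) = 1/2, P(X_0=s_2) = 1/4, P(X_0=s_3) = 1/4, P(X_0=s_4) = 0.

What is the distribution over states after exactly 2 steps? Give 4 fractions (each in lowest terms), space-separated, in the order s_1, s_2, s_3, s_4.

Propagating the distribution step by step (d_{t+1} = d_t * P):
d_0 = (s_1=1/2, s_2=1/4, s_3=1/4, s_4=0)
  d_1[s_1] = 1/2*1/4 + 1/4*1/3 + 1/4*1/6 + 0*1/6 = 1/4
  d_1[s_2] = 1/2*1/3 + 1/4*5/12 + 1/4*1/6 + 0*1/2 = 5/16
  d_1[s_3] = 1/2*1/6 + 1/4*1/12 + 1/4*1/4 + 0*1/4 = 1/6
  d_1[s_4] = 1/2*1/4 + 1/4*1/6 + 1/4*5/12 + 0*1/12 = 13/48
d_1 = (s_1=1/4, s_2=5/16, s_3=1/6, s_4=13/48)
  d_2[s_1] = 1/4*1/4 + 5/16*1/3 + 1/6*1/6 + 13/48*1/6 = 23/96
  d_2[s_2] = 1/4*1/3 + 5/16*5/12 + 1/6*1/6 + 13/48*1/2 = 217/576
  d_2[s_3] = 1/4*1/6 + 5/16*1/12 + 1/6*1/4 + 13/48*1/4 = 17/96
  d_2[s_4] = 1/4*1/4 + 5/16*1/6 + 1/6*5/12 + 13/48*1/12 = 119/576
d_2 = (s_1=23/96, s_2=217/576, s_3=17/96, s_4=119/576)

Answer: 23/96 217/576 17/96 119/576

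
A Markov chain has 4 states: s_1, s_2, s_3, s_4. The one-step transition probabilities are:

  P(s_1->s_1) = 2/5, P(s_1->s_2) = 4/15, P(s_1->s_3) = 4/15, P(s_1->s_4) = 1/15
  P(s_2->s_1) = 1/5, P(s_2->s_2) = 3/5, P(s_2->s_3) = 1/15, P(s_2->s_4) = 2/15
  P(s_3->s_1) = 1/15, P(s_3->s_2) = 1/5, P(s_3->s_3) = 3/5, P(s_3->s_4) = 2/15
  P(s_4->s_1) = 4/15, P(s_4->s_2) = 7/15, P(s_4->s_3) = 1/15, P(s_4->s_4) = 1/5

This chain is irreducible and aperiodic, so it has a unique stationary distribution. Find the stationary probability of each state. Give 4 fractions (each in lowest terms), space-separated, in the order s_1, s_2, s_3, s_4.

Answer: 40/181 75/181 43/181 23/181

Derivation:
The stationary distribution satisfies pi = pi * P, i.e.:
  pi_s_1 = 2/5*pi_s_1 + 1/5*pi_s_2 + 1/15*pi_s_3 + 4/15*pi_s_4
  pi_s_2 = 4/15*pi_s_1 + 3/5*pi_s_2 + 1/5*pi_s_3 + 7/15*pi_s_4
  pi_s_3 = 4/15*pi_s_1 + 1/15*pi_s_2 + 3/5*pi_s_3 + 1/15*pi_s_4
  pi_s_4 = 1/15*pi_s_1 + 2/15*pi_s_2 + 2/15*pi_s_3 + 1/5*pi_s_4
with normalization: pi_s_1 + pi_s_2 + pi_s_3 + pi_s_4 = 1.

Using the first 3 balance equations plus normalization, the linear system A*pi = b is:
  [-3/5, 1/5, 1/15, 4/15] . pi = 0
  [4/15, -2/5, 1/5, 7/15] . pi = 0
  [4/15, 1/15, -2/5, 1/15] . pi = 0
  [1, 1, 1, 1] . pi = 1

Solving yields:
  pi_s_1 = 40/181
  pi_s_2 = 75/181
  pi_s_3 = 43/181
  pi_s_4 = 23/181

Verification (pi * P):
  40/181*2/5 + 75/181*1/5 + 43/181*1/15 + 23/181*4/15 = 40/181 = pi_s_1  (ok)
  40/181*4/15 + 75/181*3/5 + 43/181*1/5 + 23/181*7/15 = 75/181 = pi_s_2  (ok)
  40/181*4/15 + 75/181*1/15 + 43/181*3/5 + 23/181*1/15 = 43/181 = pi_s_3  (ok)
  40/181*1/15 + 75/181*2/15 + 43/181*2/15 + 23/181*1/5 = 23/181 = pi_s_4  (ok)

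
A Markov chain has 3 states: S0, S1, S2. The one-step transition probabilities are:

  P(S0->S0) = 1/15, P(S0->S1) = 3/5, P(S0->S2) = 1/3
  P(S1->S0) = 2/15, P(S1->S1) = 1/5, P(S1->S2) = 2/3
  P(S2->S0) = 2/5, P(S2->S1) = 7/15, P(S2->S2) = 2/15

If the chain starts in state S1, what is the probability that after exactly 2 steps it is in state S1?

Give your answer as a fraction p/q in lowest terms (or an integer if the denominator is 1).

Computing P^2 by repeated multiplication:
P^1 =
  S0: [1/15, 3/5, 1/3]
  S1: [2/15, 1/5, 2/3]
  S2: [2/5, 7/15, 2/15]
P^2 =
  S0: [49/225, 71/225, 7/15]
  S1: [68/225, 97/225, 4/15]
  S2: [32/225, 89/225, 104/225]

(P^2)[S1 -> S1] = 97/225

Answer: 97/225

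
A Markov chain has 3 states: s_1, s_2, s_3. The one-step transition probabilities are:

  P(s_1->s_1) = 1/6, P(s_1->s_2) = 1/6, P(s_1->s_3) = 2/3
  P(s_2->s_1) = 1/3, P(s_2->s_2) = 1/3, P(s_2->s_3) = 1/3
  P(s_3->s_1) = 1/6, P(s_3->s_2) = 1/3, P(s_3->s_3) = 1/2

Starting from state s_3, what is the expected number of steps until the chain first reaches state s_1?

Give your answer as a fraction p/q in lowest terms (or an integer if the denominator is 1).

Answer: 9/2

Derivation:
Let h_i = expected steps to first reach s_1 from state i.
Boundary: h_s_1 = 0.
First-step equations for the other states:
  h_s_2 = 1 + 1/3*h_s_1 + 1/3*h_s_2 + 1/3*h_s_3
  h_s_3 = 1 + 1/6*h_s_1 + 1/3*h_s_2 + 1/2*h_s_3

Substituting h_s_1 = 0 and rearranging gives the linear system (I - Q) h = 1:
  [2/3, -1/3] . (h_s_2, h_s_3) = 1
  [-1/3, 1/2] . (h_s_2, h_s_3) = 1

Solving yields:
  h_s_2 = 15/4
  h_s_3 = 9/2

Starting state is s_3, so the expected hitting time is h_s_3 = 9/2.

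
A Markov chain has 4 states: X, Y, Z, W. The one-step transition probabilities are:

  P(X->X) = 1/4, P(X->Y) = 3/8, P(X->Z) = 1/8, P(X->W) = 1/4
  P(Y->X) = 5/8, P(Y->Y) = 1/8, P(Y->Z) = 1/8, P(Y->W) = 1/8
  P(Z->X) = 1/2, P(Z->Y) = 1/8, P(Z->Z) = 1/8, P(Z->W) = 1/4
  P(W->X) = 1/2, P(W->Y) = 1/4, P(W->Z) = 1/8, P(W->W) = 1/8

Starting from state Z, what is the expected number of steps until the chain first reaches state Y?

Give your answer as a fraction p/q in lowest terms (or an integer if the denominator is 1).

Let h_i = expected steps to first reach Y from state i.
Boundary: h_Y = 0.
First-step equations for the other states:
  h_X = 1 + 1/4*h_X + 3/8*h_Y + 1/8*h_Z + 1/4*h_W
  h_Z = 1 + 1/2*h_X + 1/8*h_Y + 1/8*h_Z + 1/4*h_W
  h_W = 1 + 1/2*h_X + 1/4*h_Y + 1/8*h_Z + 1/8*h_W

Substituting h_Y = 0 and rearranging gives the linear system (I - Q) h = 1:
  [3/4, -1/8, -1/4] . (h_X, h_Z, h_W) = 1
  [-1/2, 7/8, -1/4] . (h_X, h_Z, h_W) = 1
  [-1/2, -1/8, 7/8] . (h_X, h_Z, h_W) = 1

Solving yields:
  h_X = 288/91
  h_Z = 360/91
  h_W = 320/91

Starting state is Z, so the expected hitting time is h_Z = 360/91.

Answer: 360/91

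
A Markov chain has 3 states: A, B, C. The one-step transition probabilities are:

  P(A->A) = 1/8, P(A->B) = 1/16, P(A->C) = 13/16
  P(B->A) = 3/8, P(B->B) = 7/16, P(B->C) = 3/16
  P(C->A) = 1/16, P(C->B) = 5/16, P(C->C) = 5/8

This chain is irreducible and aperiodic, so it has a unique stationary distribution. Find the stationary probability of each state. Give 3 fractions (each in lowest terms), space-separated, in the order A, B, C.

The stationary distribution satisfies pi = pi * P, i.e.:
  pi_A = 1/8*pi_A + 3/8*pi_B + 1/16*pi_C
  pi_B = 1/16*pi_A + 7/16*pi_B + 5/16*pi_C
  pi_C = 13/16*pi_A + 3/16*pi_B + 5/8*pi_C
with normalization: pi_A + pi_B + pi_C = 1.

Using the first 2 balance equations plus normalization, the linear system A*pi = b is:
  [-7/8, 3/8, 1/16] . pi = 0
  [1/16, -9/16, 5/16] . pi = 0
  [1, 1, 1] . pi = 1

Solving yields:
  pi_A = 39/230
  pi_B = 71/230
  pi_C = 12/23

Verification (pi * P):
  39/230*1/8 + 71/230*3/8 + 12/23*1/16 = 39/230 = pi_A  (ok)
  39/230*1/16 + 71/230*7/16 + 12/23*5/16 = 71/230 = pi_B  (ok)
  39/230*13/16 + 71/230*3/16 + 12/23*5/8 = 12/23 = pi_C  (ok)

Answer: 39/230 71/230 12/23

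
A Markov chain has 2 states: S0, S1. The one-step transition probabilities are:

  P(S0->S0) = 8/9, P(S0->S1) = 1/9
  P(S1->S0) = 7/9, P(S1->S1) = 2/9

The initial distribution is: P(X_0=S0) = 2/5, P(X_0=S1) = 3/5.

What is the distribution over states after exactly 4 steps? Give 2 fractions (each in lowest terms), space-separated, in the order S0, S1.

Answer: 28702/32805 4103/32805

Derivation:
Propagating the distribution step by step (d_{t+1} = d_t * P):
d_0 = (S0=2/5, S1=3/5)
  d_1[S0] = 2/5*8/9 + 3/5*7/9 = 37/45
  d_1[S1] = 2/5*1/9 + 3/5*2/9 = 8/45
d_1 = (S0=37/45, S1=8/45)
  d_2[S0] = 37/45*8/9 + 8/45*7/9 = 352/405
  d_2[S1] = 37/45*1/9 + 8/45*2/9 = 53/405
d_2 = (S0=352/405, S1=53/405)
  d_3[S0] = 352/405*8/9 + 53/405*7/9 = 3187/3645
  d_3[S1] = 352/405*1/9 + 53/405*2/9 = 458/3645
d_3 = (S0=3187/3645, S1=458/3645)
  d_4[S0] = 3187/3645*8/9 + 458/3645*7/9 = 28702/32805
  d_4[S1] = 3187/3645*1/9 + 458/3645*2/9 = 4103/32805
d_4 = (S0=28702/32805, S1=4103/32805)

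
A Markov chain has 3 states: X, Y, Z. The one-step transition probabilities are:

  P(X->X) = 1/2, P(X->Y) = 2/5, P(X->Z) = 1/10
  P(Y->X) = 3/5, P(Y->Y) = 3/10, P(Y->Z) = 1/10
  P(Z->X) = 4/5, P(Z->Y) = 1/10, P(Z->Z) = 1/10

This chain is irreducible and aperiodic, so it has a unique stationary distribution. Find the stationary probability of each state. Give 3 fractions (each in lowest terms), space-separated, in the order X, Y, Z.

Answer: 31/55 37/110 1/10

Derivation:
The stationary distribution satisfies pi = pi * P, i.e.:
  pi_X = 1/2*pi_X + 3/5*pi_Y + 4/5*pi_Z
  pi_Y = 2/5*pi_X + 3/10*pi_Y + 1/10*pi_Z
  pi_Z = 1/10*pi_X + 1/10*pi_Y + 1/10*pi_Z
with normalization: pi_X + pi_Y + pi_Z = 1.

Using the first 2 balance equations plus normalization, the linear system A*pi = b is:
  [-1/2, 3/5, 4/5] . pi = 0
  [2/5, -7/10, 1/10] . pi = 0
  [1, 1, 1] . pi = 1

Solving yields:
  pi_X = 31/55
  pi_Y = 37/110
  pi_Z = 1/10

Verification (pi * P):
  31/55*1/2 + 37/110*3/5 + 1/10*4/5 = 31/55 = pi_X  (ok)
  31/55*2/5 + 37/110*3/10 + 1/10*1/10 = 37/110 = pi_Y  (ok)
  31/55*1/10 + 37/110*1/10 + 1/10*1/10 = 1/10 = pi_Z  (ok)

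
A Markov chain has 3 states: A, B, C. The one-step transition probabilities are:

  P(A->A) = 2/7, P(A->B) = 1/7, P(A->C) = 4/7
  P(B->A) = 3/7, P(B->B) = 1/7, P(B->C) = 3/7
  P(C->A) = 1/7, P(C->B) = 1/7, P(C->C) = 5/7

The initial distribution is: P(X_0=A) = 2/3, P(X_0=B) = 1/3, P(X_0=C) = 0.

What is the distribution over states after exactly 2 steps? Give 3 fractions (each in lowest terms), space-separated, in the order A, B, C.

Propagating the distribution step by step (d_{t+1} = d_t * P):
d_0 = (A=2/3, B=1/3, C=0)
  d_1[A] = 2/3*2/7 + 1/3*3/7 + 0*1/7 = 1/3
  d_1[B] = 2/3*1/7 + 1/3*1/7 + 0*1/7 = 1/7
  d_1[C] = 2/3*4/7 + 1/3*3/7 + 0*5/7 = 11/21
d_1 = (A=1/3, B=1/7, C=11/21)
  d_2[A] = 1/3*2/7 + 1/7*3/7 + 11/21*1/7 = 34/147
  d_2[B] = 1/3*1/7 + 1/7*1/7 + 11/21*1/7 = 1/7
  d_2[C] = 1/3*4/7 + 1/7*3/7 + 11/21*5/7 = 92/147
d_2 = (A=34/147, B=1/7, C=92/147)

Answer: 34/147 1/7 92/147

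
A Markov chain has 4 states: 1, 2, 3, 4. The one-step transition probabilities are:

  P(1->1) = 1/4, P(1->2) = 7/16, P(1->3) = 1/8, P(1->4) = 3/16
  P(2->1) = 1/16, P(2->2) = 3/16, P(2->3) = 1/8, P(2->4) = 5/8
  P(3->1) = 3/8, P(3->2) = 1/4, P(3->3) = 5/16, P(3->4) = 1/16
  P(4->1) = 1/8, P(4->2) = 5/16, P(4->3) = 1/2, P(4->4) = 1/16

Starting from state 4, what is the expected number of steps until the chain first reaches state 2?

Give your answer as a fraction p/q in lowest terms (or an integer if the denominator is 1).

Answer: 464/149

Derivation:
Let h_i = expected steps to first reach 2 from state i.
Boundary: h_2 = 0.
First-step equations for the other states:
  h_1 = 1 + 1/4*h_1 + 7/16*h_2 + 1/8*h_3 + 3/16*h_4
  h_3 = 1 + 3/8*h_1 + 1/4*h_2 + 5/16*h_3 + 1/16*h_4
  h_4 = 1 + 1/8*h_1 + 5/16*h_2 + 1/2*h_3 + 1/16*h_4

Substituting h_2 = 0 and rearranging gives the linear system (I - Q) h = 1:
  [3/4, -1/8, -3/16] . (h_1, h_3, h_4) = 1
  [-3/8, 11/16, -1/16] . (h_1, h_3, h_4) = 1
  [-1/8, -1/2, 15/16] . (h_1, h_3, h_4) = 1

Solving yields:
  h_1 = 1968/745
  h_3 = 2368/745
  h_4 = 464/149

Starting state is 4, so the expected hitting time is h_4 = 464/149.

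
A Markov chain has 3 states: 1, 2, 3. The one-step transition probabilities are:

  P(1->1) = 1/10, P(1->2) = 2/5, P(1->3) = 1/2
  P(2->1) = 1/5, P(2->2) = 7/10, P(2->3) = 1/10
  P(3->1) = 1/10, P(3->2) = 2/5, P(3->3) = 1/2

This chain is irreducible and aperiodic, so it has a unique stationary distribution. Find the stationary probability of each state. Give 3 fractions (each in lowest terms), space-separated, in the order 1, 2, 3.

Answer: 11/70 4/7 19/70

Derivation:
The stationary distribution satisfies pi = pi * P, i.e.:
  pi_1 = 1/10*pi_1 + 1/5*pi_2 + 1/10*pi_3
  pi_2 = 2/5*pi_1 + 7/10*pi_2 + 2/5*pi_3
  pi_3 = 1/2*pi_1 + 1/10*pi_2 + 1/2*pi_3
with normalization: pi_1 + pi_2 + pi_3 = 1.

Using the first 2 balance equations plus normalization, the linear system A*pi = b is:
  [-9/10, 1/5, 1/10] . pi = 0
  [2/5, -3/10, 2/5] . pi = 0
  [1, 1, 1] . pi = 1

Solving yields:
  pi_1 = 11/70
  pi_2 = 4/7
  pi_3 = 19/70

Verification (pi * P):
  11/70*1/10 + 4/7*1/5 + 19/70*1/10 = 11/70 = pi_1  (ok)
  11/70*2/5 + 4/7*7/10 + 19/70*2/5 = 4/7 = pi_2  (ok)
  11/70*1/2 + 4/7*1/10 + 19/70*1/2 = 19/70 = pi_3  (ok)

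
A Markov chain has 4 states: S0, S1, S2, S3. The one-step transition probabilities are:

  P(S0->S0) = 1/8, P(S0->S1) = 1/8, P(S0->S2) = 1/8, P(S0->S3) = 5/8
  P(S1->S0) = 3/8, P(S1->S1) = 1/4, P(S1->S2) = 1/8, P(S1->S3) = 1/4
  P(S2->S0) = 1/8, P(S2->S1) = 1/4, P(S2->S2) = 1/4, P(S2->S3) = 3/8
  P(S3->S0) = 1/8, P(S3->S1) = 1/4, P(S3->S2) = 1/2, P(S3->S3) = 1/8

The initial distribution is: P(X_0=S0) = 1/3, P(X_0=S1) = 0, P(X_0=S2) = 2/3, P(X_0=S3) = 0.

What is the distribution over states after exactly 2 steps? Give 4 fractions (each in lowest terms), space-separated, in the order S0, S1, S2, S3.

Propagating the distribution step by step (d_{t+1} = d_t * P):
d_0 = (S0=1/3, S1=0, S2=2/3, S3=0)
  d_1[S0] = 1/3*1/8 + 0*3/8 + 2/3*1/8 + 0*1/8 = 1/8
  d_1[S1] = 1/3*1/8 + 0*1/4 + 2/3*1/4 + 0*1/4 = 5/24
  d_1[S2] = 1/3*1/8 + 0*1/8 + 2/3*1/4 + 0*1/2 = 5/24
  d_1[S3] = 1/3*5/8 + 0*1/4 + 2/3*3/8 + 0*1/8 = 11/24
d_1 = (S0=1/8, S1=5/24, S2=5/24, S3=11/24)
  d_2[S0] = 1/8*1/8 + 5/24*3/8 + 5/24*1/8 + 11/24*1/8 = 17/96
  d_2[S1] = 1/8*1/8 + 5/24*1/4 + 5/24*1/4 + 11/24*1/4 = 15/64
  d_2[S2] = 1/8*1/8 + 5/24*1/8 + 5/24*1/4 + 11/24*1/2 = 31/96
  d_2[S3] = 1/8*5/8 + 5/24*1/4 + 5/24*3/8 + 11/24*1/8 = 17/64
d_2 = (S0=17/96, S1=15/64, S2=31/96, S3=17/64)

Answer: 17/96 15/64 31/96 17/64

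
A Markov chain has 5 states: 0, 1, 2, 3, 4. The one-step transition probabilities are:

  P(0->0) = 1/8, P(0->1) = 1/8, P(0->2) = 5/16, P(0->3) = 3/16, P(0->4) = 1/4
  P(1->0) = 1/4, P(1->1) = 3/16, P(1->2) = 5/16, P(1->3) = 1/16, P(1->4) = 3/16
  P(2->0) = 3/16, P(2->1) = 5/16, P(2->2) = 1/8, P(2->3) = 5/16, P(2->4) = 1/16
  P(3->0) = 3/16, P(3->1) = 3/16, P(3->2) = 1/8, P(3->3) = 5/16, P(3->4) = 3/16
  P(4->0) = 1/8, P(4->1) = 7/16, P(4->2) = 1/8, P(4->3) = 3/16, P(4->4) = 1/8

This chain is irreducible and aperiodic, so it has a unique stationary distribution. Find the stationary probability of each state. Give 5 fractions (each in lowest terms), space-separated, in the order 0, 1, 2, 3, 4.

Answer: 6607/36474 8845/36474 4971/24316 15235/72948 2974/18237

Derivation:
The stationary distribution satisfies pi = pi * P, i.e.:
  pi_0 = 1/8*pi_0 + 1/4*pi_1 + 3/16*pi_2 + 3/16*pi_3 + 1/8*pi_4
  pi_1 = 1/8*pi_0 + 3/16*pi_1 + 5/16*pi_2 + 3/16*pi_3 + 7/16*pi_4
  pi_2 = 5/16*pi_0 + 5/16*pi_1 + 1/8*pi_2 + 1/8*pi_3 + 1/8*pi_4
  pi_3 = 3/16*pi_0 + 1/16*pi_1 + 5/16*pi_2 + 5/16*pi_3 + 3/16*pi_4
  pi_4 = 1/4*pi_0 + 3/16*pi_1 + 1/16*pi_2 + 3/16*pi_3 + 1/8*pi_4
with normalization: pi_0 + pi_1 + pi_2 + pi_3 + pi_4 = 1.

Using the first 4 balance equations plus normalization, the linear system A*pi = b is:
  [-7/8, 1/4, 3/16, 3/16, 1/8] . pi = 0
  [1/8, -13/16, 5/16, 3/16, 7/16] . pi = 0
  [5/16, 5/16, -7/8, 1/8, 1/8] . pi = 0
  [3/16, 1/16, 5/16, -11/16, 3/16] . pi = 0
  [1, 1, 1, 1, 1] . pi = 1

Solving yields:
  pi_0 = 6607/36474
  pi_1 = 8845/36474
  pi_2 = 4971/24316
  pi_3 = 15235/72948
  pi_4 = 2974/18237

Verification (pi * P):
  6607/36474*1/8 + 8845/36474*1/4 + 4971/24316*3/16 + 15235/72948*3/16 + 2974/18237*1/8 = 6607/36474 = pi_0  (ok)
  6607/36474*1/8 + 8845/36474*3/16 + 4971/24316*5/16 + 15235/72948*3/16 + 2974/18237*7/16 = 8845/36474 = pi_1  (ok)
  6607/36474*5/16 + 8845/36474*5/16 + 4971/24316*1/8 + 15235/72948*1/8 + 2974/18237*1/8 = 4971/24316 = pi_2  (ok)
  6607/36474*3/16 + 8845/36474*1/16 + 4971/24316*5/16 + 15235/72948*5/16 + 2974/18237*3/16 = 15235/72948 = pi_3  (ok)
  6607/36474*1/4 + 8845/36474*3/16 + 4971/24316*1/16 + 15235/72948*3/16 + 2974/18237*1/8 = 2974/18237 = pi_4  (ok)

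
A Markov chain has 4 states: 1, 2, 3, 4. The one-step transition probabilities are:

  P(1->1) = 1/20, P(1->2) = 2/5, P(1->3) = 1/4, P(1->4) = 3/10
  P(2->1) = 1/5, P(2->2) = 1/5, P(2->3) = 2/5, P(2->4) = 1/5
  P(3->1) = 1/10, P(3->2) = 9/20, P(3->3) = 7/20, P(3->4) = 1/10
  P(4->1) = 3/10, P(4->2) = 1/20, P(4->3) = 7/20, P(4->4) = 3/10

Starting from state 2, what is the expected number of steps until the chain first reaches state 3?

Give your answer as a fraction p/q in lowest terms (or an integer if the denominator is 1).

Let h_i = expected steps to first reach 3 from state i.
Boundary: h_3 = 0.
First-step equations for the other states:
  h_1 = 1 + 1/20*h_1 + 2/5*h_2 + 1/4*h_3 + 3/10*h_4
  h_2 = 1 + 1/5*h_1 + 1/5*h_2 + 2/5*h_3 + 1/5*h_4
  h_4 = 1 + 3/10*h_1 + 1/20*h_2 + 7/20*h_3 + 3/10*h_4

Substituting h_3 = 0 and rearranging gives the linear system (I - Q) h = 1:
  [19/20, -2/5, -3/10] . (h_1, h_2, h_4) = 1
  [-1/5, 4/5, -1/5] . (h_1, h_2, h_4) = 1
  [-3/10, -1/20, 7/10] . (h_1, h_2, h_4) = 1

Solving yields:
  h_1 = 466/147
  h_2 = 410/147
  h_4 = 439/147

Starting state is 2, so the expected hitting time is h_2 = 410/147.

Answer: 410/147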